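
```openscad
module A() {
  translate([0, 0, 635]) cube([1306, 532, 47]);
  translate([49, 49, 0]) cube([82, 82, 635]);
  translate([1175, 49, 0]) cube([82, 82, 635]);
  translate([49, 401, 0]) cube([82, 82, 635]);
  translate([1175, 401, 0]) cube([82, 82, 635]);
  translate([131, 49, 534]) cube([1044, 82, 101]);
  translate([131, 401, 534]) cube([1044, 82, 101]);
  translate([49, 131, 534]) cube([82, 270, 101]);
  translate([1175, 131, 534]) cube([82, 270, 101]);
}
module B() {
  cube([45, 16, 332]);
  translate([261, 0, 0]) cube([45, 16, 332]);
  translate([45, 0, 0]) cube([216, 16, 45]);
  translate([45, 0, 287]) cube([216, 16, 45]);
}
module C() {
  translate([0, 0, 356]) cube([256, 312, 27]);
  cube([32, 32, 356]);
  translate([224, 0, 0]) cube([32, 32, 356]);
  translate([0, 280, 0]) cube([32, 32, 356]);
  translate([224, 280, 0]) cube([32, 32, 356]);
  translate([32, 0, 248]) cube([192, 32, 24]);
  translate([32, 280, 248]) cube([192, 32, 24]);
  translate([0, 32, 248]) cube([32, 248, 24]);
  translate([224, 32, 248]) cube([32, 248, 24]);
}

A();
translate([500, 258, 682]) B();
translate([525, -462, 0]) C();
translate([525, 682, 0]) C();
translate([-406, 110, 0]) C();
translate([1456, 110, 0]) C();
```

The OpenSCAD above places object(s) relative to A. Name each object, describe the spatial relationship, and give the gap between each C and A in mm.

A is a table. B is a picture frame. C is a stool. The picture frame is on top of the table, centred. Four stools sit around the table at the −y, +y, −x, +x sides. The gap between each stool and the table is 150 mm.

Each stool's nearest face is 150 mm from the table's bounding box.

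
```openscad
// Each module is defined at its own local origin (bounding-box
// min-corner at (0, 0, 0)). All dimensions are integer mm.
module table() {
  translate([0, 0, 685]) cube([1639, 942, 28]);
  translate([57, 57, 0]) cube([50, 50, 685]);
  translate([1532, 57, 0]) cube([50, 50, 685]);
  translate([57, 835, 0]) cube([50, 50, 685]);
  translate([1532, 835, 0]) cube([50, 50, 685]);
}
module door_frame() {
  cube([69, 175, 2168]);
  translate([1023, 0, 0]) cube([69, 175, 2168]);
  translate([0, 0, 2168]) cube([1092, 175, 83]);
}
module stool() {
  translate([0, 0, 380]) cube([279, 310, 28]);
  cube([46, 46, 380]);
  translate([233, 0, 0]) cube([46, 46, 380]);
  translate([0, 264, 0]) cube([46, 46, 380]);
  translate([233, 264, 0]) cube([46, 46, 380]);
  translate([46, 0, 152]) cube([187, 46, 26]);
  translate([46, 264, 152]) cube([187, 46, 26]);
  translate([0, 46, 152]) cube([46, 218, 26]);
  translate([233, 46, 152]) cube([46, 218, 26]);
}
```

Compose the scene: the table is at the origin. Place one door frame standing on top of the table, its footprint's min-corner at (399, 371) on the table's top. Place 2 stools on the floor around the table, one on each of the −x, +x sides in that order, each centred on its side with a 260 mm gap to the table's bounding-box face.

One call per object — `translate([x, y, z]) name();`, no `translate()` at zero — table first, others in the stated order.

table();
translate([399, 371, 713]) door_frame();
translate([-539, 316, 0]) stool();
translate([1899, 316, 0]) stool();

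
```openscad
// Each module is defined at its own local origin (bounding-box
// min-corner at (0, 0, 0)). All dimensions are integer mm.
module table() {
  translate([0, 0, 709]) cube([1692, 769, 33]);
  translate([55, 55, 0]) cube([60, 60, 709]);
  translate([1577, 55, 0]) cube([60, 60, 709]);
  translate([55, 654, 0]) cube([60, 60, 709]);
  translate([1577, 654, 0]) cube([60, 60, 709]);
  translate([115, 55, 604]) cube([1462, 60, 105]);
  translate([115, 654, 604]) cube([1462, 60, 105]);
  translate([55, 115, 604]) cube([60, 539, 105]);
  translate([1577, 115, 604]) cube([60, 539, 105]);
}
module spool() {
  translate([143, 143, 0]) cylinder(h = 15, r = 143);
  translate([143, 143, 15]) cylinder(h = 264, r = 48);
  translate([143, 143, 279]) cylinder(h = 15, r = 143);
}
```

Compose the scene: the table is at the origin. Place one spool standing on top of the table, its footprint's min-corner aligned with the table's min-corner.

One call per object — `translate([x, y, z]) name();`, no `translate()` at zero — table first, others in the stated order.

table();
translate([0, 0, 742]) spool();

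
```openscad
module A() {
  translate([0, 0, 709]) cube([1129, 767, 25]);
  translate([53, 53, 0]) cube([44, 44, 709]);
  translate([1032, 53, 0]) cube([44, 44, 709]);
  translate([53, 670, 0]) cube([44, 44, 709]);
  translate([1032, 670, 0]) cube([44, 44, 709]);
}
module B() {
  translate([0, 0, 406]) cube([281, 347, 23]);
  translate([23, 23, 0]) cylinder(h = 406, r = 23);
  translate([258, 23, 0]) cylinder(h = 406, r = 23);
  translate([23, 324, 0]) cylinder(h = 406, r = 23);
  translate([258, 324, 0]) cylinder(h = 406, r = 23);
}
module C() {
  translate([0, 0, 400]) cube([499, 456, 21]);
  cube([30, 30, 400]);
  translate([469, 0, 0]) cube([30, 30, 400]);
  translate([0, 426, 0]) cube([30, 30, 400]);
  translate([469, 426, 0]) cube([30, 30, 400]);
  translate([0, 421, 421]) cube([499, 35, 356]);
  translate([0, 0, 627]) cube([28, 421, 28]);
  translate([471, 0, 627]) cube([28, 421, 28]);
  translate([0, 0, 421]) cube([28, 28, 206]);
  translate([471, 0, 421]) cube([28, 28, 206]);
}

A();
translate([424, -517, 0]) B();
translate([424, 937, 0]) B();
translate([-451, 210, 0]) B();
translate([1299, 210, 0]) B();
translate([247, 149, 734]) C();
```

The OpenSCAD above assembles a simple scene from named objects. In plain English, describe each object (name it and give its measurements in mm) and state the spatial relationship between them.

A is a table with a 1129×767 mm rectangular top, 25 mm thick, top surface at z = 734 mm, supported by four 44×44 mm square legs, each inset 53 mm from the nearest pair of top edges, running from the floor.

B is a four-legged stool. The seat is 281×347 mm, 23 mm thick, top at z = 429 mm. It stands on four round legs, each 46 mm in diameter, from z = 0 to the seat underside, each leg's axis is inset half a diameter from the nearest pair of seat edges (so the leg's bounding box is flush with the corner).

C is a chair: 499×456 mm seat, 21 mm thick, top at z = 421 mm, on four 30 mm square corner legs flush with the seat edges. A 35 mm thick backrest slab spans the full seat width, extending 356 mm above the seat top, its back face flush with the seat's +y edge. Two armrests of 28×28 mm section run along each side from the seat's front edge to the front of the backrest, top faces 234 mm above the seat top and outer faces flush with the seat's x-edges; a 28×28 mm post under the front of each armrest stands on the seat at the front corner.

Four stools sit around the table at the −y, +y, −x, +x sides. The chair is on top of the table.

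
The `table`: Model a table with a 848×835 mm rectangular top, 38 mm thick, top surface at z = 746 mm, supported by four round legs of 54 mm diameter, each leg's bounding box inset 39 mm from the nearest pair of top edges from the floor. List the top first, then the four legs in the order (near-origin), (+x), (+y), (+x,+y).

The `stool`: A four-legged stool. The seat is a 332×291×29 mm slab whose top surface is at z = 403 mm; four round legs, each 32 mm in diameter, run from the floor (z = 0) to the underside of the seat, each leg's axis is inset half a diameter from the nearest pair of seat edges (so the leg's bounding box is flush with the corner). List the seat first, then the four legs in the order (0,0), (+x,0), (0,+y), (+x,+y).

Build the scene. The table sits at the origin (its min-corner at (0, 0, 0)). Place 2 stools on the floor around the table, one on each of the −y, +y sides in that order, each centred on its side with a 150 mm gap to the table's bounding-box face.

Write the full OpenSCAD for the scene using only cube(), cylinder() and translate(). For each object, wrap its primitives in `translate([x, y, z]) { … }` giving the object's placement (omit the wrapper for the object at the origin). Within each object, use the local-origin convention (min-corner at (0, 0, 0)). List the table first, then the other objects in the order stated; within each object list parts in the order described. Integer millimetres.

translate([0, 0, 708]) cube([848, 835, 38]);
translate([66, 66, 0]) cylinder(h = 708, r = 27);
translate([782, 66, 0]) cylinder(h = 708, r = 27);
translate([66, 769, 0]) cylinder(h = 708, r = 27);
translate([782, 769, 0]) cylinder(h = 708, r = 27);
translate([258, -441, 0]) {
  translate([0, 0, 374]) cube([332, 291, 29]);
  translate([16, 16, 0]) cylinder(h = 374, r = 16);
  translate([316, 16, 0]) cylinder(h = 374, r = 16);
  translate([16, 275, 0]) cylinder(h = 374, r = 16);
  translate([316, 275, 0]) cylinder(h = 374, r = 16);
}
translate([258, 985, 0]) {
  translate([0, 0, 374]) cube([332, 291, 29]);
  translate([16, 16, 0]) cylinder(h = 374, r = 16);
  translate([316, 16, 0]) cylinder(h = 374, r = 16);
  translate([16, 275, 0]) cylinder(h = 374, r = 16);
  translate([316, 275, 0]) cylinder(h = 374, r = 16);
}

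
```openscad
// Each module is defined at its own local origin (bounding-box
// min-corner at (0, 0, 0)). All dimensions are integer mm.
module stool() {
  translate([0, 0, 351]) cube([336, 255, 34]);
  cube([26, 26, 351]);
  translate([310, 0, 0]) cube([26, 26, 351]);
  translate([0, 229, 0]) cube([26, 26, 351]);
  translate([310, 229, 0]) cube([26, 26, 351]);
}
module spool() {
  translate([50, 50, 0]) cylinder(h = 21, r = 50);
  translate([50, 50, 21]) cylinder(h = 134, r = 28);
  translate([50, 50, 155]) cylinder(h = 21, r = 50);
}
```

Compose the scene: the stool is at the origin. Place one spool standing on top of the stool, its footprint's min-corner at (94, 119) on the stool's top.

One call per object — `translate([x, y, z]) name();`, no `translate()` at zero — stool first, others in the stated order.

stool();
translate([94, 119, 385]) spool();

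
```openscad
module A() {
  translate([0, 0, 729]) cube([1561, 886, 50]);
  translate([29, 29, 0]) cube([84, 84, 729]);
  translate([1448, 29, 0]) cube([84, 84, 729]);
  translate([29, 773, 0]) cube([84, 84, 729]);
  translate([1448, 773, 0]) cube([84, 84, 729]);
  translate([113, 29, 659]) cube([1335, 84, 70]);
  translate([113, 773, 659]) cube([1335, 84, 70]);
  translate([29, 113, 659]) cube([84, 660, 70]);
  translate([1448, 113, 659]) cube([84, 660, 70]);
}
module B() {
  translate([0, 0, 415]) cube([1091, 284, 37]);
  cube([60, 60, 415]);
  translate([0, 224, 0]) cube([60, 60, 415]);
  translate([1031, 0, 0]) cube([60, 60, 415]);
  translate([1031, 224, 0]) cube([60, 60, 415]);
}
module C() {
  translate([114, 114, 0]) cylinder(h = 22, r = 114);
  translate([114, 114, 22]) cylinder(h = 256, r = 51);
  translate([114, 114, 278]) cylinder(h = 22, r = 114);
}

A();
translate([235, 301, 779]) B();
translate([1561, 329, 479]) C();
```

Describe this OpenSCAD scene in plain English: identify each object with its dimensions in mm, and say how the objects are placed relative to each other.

A is a table: top 1561 mm (x) × 886 mm (y), 50 mm thick, upper face at z = 779 mm, on four 84×84 mm square legs, each inset 29 mm from the nearest pair of top edges, running from z = 0 to the bottom of the top. Four apron rails, 84 mm thick and 70 mm tall, run between adjacent legs with their top edges flush with the underside of the top and their outer faces flush with the legs' outer faces.

B is a bench: a 1091×284 mm seat slab, 37 mm thick, top at z = 452 mm, on four 60×60 mm square legs flush with the seat corners and standing on z = 0.

C is a spool: two coaxial disc flanges of radius 114 mm and thickness 22 mm, joined by a core cylinder of radius 51 mm and height 256 mm. The lower flange rests on z = 0 and the three cylinders share a vertical axis.

The bench is on top of the table, centred. The spool is beside the table with their tops flush at z = 779.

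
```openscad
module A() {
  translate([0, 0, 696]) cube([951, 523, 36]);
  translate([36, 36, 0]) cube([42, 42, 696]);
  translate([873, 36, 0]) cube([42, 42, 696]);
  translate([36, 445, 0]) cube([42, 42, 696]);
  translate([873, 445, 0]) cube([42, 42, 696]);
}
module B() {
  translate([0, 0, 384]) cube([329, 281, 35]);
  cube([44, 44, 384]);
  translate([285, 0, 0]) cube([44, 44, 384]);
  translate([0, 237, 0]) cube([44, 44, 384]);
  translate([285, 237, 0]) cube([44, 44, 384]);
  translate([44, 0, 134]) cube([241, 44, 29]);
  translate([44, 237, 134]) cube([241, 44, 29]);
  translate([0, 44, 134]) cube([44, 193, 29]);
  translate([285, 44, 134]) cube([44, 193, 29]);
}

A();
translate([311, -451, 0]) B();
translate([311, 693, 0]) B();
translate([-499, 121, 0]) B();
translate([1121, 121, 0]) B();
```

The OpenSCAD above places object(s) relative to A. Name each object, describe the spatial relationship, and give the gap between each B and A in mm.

Each stool's nearest face is 170 mm from the table's bounding box.

A is a table. B is a stool. Four stools sit around the table at the −y, +y, −x, +x sides. The gap between each stool and the table is 170 mm.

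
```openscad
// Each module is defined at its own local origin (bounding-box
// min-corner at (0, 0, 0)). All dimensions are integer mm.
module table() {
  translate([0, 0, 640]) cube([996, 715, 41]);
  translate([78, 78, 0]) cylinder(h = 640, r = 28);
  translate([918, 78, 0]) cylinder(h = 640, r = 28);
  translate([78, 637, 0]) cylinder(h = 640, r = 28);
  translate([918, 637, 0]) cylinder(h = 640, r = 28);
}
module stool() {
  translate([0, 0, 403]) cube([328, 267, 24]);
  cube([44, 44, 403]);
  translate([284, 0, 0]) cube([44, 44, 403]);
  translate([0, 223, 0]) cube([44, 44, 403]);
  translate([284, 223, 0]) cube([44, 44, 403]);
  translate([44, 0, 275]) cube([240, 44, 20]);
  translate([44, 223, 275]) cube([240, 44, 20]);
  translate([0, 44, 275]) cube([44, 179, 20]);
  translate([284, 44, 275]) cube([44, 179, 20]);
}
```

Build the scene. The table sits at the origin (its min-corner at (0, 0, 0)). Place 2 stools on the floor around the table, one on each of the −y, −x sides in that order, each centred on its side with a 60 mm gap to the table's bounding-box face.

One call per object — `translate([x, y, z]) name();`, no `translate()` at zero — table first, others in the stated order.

table();
translate([334, -327, 0]) stool();
translate([-388, 224, 0]) stool();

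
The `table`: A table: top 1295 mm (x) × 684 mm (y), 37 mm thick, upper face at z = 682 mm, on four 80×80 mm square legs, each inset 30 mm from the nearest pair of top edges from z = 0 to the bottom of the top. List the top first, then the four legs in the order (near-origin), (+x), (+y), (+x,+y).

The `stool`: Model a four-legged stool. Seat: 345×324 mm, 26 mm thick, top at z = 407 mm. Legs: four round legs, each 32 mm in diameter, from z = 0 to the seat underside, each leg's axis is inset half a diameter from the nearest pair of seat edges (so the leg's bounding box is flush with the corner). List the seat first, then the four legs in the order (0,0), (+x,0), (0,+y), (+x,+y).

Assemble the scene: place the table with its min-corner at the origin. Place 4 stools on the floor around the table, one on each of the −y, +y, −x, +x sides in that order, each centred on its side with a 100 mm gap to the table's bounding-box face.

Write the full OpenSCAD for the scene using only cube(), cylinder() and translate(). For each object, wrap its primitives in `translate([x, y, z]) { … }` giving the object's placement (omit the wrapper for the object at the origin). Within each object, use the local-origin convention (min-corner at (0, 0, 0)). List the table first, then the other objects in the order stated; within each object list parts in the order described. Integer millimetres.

translate([0, 0, 645]) cube([1295, 684, 37]);
translate([30, 30, 0]) cube([80, 80, 645]);
translate([1185, 30, 0]) cube([80, 80, 645]);
translate([30, 574, 0]) cube([80, 80, 645]);
translate([1185, 574, 0]) cube([80, 80, 645]);
translate([475, -424, 0]) {
  translate([0, 0, 381]) cube([345, 324, 26]);
  translate([16, 16, 0]) cylinder(h = 381, r = 16);
  translate([329, 16, 0]) cylinder(h = 381, r = 16);
  translate([16, 308, 0]) cylinder(h = 381, r = 16);
  translate([329, 308, 0]) cylinder(h = 381, r = 16);
}
translate([475, 784, 0]) {
  translate([0, 0, 381]) cube([345, 324, 26]);
  translate([16, 16, 0]) cylinder(h = 381, r = 16);
  translate([329, 16, 0]) cylinder(h = 381, r = 16);
  translate([16, 308, 0]) cylinder(h = 381, r = 16);
  translate([329, 308, 0]) cylinder(h = 381, r = 16);
}
translate([-445, 180, 0]) {
  translate([0, 0, 381]) cube([345, 324, 26]);
  translate([16, 16, 0]) cylinder(h = 381, r = 16);
  translate([329, 16, 0]) cylinder(h = 381, r = 16);
  translate([16, 308, 0]) cylinder(h = 381, r = 16);
  translate([329, 308, 0]) cylinder(h = 381, r = 16);
}
translate([1395, 180, 0]) {
  translate([0, 0, 381]) cube([345, 324, 26]);
  translate([16, 16, 0]) cylinder(h = 381, r = 16);
  translate([329, 16, 0]) cylinder(h = 381, r = 16);
  translate([16, 308, 0]) cylinder(h = 381, r = 16);
  translate([329, 308, 0]) cylinder(h = 381, r = 16);
}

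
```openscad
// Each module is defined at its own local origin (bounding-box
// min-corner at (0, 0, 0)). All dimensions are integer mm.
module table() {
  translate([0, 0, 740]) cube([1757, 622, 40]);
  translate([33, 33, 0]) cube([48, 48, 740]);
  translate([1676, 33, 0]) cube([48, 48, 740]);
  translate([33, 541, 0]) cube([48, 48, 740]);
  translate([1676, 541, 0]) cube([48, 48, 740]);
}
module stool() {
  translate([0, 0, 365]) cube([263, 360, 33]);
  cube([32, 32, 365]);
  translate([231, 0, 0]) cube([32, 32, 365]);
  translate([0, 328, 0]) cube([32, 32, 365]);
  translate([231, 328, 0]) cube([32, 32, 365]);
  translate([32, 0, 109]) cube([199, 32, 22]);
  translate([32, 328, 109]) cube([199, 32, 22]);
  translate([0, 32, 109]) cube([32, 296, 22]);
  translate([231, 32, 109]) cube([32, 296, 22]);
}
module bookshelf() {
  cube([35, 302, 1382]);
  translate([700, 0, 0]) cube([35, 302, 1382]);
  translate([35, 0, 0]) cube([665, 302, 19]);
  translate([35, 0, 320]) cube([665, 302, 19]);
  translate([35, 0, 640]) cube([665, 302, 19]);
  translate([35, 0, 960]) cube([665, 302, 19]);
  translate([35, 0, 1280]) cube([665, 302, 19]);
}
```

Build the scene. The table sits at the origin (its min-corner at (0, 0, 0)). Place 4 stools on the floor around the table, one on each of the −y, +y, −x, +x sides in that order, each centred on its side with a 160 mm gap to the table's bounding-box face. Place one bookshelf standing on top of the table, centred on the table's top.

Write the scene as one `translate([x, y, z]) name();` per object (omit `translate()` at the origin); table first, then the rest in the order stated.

table();
translate([747, -520, 0]) stool();
translate([747, 782, 0]) stool();
translate([-423, 131, 0]) stool();
translate([1917, 131, 0]) stool();
translate([511, 160, 780]) bookshelf();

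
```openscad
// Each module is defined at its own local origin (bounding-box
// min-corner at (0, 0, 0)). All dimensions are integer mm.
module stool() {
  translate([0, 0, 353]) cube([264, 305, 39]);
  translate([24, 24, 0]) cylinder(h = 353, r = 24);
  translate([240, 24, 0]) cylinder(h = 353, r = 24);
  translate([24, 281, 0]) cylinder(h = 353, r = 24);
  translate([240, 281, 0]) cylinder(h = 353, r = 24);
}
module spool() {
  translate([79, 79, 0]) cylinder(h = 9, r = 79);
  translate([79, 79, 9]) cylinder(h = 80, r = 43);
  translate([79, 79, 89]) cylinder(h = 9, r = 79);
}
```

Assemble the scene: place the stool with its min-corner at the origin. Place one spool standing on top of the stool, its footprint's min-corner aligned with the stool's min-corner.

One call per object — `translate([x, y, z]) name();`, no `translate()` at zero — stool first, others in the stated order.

stool();
translate([0, 0, 392]) spool();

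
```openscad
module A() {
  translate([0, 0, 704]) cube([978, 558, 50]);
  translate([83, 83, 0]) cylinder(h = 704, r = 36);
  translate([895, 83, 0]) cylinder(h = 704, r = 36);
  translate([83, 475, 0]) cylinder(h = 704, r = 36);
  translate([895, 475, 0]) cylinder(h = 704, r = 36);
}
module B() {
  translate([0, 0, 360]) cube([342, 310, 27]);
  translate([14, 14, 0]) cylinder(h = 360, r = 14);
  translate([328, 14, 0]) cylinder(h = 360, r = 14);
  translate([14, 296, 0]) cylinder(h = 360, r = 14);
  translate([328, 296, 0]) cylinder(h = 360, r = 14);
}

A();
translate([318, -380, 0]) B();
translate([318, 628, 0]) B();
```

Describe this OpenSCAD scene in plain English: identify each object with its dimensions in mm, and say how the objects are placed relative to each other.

A is a table: top 978 mm (x) × 558 mm (y), 50 mm thick, upper face at z = 754 mm, on four round legs of 72 mm diameter, each leg's bounding box inset 47 mm from the nearest pair of top edges, running from z = 0 to the bottom of the top.

B is a four-legged stool. The seat is 342×310 mm, 27 mm thick, top at z = 387 mm. It stands on four round legs, each 28 mm in diameter, from z = 0 to the seat underside, each leg's axis is inset half a diameter from the nearest pair of seat edges (so the leg's bounding box is flush with the corner).

Two stools sit around the table at the −y, +y sides.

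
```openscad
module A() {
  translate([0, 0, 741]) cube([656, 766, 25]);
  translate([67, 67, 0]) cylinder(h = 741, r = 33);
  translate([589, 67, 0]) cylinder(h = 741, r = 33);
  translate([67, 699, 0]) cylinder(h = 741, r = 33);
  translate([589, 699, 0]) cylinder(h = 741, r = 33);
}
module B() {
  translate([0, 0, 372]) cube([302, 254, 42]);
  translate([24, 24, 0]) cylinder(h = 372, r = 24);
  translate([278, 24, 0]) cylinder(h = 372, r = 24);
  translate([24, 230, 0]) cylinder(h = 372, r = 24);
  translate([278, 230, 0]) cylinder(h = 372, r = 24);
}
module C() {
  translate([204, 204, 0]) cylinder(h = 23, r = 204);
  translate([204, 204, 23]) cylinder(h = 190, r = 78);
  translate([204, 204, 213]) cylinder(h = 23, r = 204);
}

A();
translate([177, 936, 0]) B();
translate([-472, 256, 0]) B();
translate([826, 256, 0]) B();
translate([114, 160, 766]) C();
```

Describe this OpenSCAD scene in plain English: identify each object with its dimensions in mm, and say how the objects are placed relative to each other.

A is a table with a 656×766 mm rectangular top, 25 mm thick, top surface at z = 766 mm, supported by four round legs of 66 mm diameter, each leg's bounding box inset 34 mm from the nearest pair of top edges, running from the floor.

B is a simple wooden stool: a rectangular seat 302 mm (x) by 254 mm (y), 42 mm thick, top face at z = 414 mm, on four round legs, each 48 mm in diameter. The legs rest on z = 0, each leg's axis is inset half a diameter from the nearest pair of seat edges (so the leg's bounding box is flush with the corner).

C is a spool: two coaxial disc flanges of radius 204 mm and thickness 23 mm, joined by a core cylinder of radius 78 mm and height 190 mm. The lower flange rests on z = 0 and the three cylinders share a vertical axis.

Three stools sit around the table at the +y, −x, +x sides. The spool is on top of the table.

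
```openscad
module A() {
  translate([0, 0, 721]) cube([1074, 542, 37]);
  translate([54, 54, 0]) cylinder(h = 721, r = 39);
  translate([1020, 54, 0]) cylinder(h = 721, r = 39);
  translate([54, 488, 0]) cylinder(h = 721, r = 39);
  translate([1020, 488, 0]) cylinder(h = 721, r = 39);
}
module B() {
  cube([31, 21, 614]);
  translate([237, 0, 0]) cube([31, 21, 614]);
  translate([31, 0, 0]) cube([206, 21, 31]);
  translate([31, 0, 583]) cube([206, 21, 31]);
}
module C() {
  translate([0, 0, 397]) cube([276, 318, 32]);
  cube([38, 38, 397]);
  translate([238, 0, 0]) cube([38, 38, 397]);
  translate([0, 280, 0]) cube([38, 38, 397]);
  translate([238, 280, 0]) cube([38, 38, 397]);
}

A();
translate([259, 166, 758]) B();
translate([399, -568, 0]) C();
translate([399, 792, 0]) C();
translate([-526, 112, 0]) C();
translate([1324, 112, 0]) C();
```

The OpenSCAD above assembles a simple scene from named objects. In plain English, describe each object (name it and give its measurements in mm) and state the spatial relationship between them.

A is a table with a 1074×542 mm rectangular top, 37 mm thick, top surface at z = 758 mm, supported by four round legs of 78 mm diameter, each leg's bounding box inset 15 mm from the nearest pair of top edges, running from the floor.

B is a rectangular picture frame lying in the x–z plane (depth along y). The opening is 206 mm wide (x) by 552 mm tall (z), surrounded by a border 31 mm wide on all four sides. The frame is 21 mm deep and is made of two full-height vertical stiles with two horizontal rails fitted between them.

C is a simple wooden stool: a rectangular seat 276 mm (x) by 318 mm (y), 32 mm thick, top face at z = 429 mm, on four square legs, each 38×38 mm in cross-section. The legs rest on z = 0, each flush with a corner of the seat.

The picture frame is on top of the table. Four stools sit around the table at the −y, +y, −x, +x sides.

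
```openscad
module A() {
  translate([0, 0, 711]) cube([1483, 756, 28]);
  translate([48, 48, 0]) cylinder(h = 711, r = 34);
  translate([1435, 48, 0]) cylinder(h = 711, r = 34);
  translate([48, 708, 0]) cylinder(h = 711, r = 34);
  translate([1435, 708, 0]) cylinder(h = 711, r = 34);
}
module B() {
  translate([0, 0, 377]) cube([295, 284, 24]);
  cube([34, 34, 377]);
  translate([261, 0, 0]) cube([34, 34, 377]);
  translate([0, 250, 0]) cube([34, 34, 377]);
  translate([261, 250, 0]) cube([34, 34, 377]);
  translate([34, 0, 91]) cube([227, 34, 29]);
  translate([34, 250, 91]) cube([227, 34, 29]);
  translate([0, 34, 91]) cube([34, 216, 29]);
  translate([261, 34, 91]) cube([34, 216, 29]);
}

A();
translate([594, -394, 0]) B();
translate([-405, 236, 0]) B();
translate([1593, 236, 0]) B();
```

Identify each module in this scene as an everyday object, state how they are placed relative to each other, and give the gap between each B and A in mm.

Each stool's nearest face is 110 mm from the table's bounding box.

A is a table. B is a stool. Three stools sit around the table at the −y, −x, +x sides. The gap between each stool and the table is 110 mm.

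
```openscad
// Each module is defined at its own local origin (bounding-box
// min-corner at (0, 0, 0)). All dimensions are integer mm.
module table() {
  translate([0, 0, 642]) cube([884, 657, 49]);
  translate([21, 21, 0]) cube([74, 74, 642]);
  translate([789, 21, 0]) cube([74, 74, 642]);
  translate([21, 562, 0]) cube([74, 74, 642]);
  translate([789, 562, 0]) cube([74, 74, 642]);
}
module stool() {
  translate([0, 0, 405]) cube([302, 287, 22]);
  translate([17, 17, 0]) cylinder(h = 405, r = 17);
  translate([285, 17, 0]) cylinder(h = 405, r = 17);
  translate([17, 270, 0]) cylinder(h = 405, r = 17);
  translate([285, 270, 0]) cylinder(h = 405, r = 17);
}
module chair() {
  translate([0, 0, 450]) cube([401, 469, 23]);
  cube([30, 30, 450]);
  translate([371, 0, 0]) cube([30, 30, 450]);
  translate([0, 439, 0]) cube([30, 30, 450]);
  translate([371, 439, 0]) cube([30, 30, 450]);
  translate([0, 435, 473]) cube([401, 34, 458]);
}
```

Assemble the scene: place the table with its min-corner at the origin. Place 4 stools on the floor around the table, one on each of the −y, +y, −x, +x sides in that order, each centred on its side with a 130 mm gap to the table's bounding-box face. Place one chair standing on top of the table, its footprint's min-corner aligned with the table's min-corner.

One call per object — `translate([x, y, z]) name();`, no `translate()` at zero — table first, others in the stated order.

table();
translate([291, -417, 0]) stool();
translate([291, 787, 0]) stool();
translate([-432, 185, 0]) stool();
translate([1014, 185, 0]) stool();
translate([0, 0, 691]) chair();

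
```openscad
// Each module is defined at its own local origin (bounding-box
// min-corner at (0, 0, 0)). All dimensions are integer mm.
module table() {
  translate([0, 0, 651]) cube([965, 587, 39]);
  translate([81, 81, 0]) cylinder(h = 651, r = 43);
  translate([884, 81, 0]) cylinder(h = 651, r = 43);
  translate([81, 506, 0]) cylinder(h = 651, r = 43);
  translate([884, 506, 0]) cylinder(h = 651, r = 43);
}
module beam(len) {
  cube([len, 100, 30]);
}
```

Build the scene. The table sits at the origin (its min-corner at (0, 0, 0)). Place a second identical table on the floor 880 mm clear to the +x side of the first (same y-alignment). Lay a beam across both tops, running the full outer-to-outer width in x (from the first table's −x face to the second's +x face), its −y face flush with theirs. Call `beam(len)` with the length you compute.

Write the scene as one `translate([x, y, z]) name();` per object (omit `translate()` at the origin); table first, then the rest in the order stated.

table();
translate([1845, 0, 0]) table();
translate([0, 0, 690]) beam(2810);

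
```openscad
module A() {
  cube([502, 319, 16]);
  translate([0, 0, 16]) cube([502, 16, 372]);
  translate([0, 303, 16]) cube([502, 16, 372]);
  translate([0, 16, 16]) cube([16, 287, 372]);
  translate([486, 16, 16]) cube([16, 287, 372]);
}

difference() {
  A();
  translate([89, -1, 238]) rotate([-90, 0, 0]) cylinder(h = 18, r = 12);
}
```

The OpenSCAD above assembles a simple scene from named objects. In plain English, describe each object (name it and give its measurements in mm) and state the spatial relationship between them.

A is an open storage box with external size 502×319×388 mm and wall thickness 16 mm (the base is also 16 mm thick). The base covers the whole footprint; the four walls stand on the base, with the y-facing walls full-width and the x-facing walls fitting between their inner faces.

The open box has a circular hole of radius 12 mm through its front wall, centred at (x = 89, z = 238).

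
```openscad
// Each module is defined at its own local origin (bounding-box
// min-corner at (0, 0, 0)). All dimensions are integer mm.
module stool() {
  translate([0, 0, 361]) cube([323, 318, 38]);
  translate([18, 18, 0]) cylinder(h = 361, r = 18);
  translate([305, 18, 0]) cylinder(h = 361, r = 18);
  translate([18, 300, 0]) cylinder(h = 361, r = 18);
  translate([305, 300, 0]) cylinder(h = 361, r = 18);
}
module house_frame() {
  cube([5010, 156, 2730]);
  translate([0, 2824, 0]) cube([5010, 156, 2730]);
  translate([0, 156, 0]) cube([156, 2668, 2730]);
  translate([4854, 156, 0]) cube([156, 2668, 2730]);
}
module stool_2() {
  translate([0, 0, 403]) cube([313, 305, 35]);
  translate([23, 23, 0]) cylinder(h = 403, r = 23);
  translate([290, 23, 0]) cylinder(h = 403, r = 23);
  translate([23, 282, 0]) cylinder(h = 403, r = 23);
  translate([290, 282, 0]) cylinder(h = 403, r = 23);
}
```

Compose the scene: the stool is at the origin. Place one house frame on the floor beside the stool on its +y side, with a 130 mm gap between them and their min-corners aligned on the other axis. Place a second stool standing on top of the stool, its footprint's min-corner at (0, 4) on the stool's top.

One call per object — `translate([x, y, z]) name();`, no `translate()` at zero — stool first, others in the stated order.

stool();
translate([0, 448, 0]) house_frame();
translate([0, 4, 399]) stool_2();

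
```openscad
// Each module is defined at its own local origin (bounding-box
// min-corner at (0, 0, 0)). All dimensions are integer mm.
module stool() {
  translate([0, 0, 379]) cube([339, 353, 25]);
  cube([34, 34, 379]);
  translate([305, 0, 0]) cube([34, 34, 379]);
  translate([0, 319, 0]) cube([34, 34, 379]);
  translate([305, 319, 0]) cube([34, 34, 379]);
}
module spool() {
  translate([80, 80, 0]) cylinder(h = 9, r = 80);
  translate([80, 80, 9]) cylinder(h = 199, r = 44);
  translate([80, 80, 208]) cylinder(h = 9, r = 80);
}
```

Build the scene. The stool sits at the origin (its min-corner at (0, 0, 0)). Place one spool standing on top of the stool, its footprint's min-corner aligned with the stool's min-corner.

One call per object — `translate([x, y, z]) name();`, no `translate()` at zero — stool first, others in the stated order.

stool();
translate([0, 0, 404]) spool();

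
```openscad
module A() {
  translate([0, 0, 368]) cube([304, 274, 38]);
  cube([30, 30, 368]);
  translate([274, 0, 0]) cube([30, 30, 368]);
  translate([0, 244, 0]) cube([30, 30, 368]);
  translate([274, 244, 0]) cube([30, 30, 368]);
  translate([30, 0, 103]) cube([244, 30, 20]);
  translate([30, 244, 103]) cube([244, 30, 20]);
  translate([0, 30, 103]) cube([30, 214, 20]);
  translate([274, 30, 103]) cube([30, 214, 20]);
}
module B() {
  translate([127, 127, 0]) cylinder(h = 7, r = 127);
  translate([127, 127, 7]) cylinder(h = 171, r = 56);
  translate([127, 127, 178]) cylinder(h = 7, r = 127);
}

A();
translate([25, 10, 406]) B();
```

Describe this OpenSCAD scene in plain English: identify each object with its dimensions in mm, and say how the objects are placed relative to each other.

A is a four-legged stool. The seat is 304×274 mm, 38 mm thick, top at z = 406 mm. It stands on four square legs, each 30×30 mm in cross-section, from z = 0 to the seat underside, each flush with a corner of the seat. Four stretchers, 30 mm wide and 20 mm tall, connect adjacent legs with their undersides at z = 103 mm, each running between the inner faces of the legs it joins and aligned with the legs' outer faces on the other axis.

B is a spool: two coaxial disc flanges of radius 127 mm and thickness 7 mm, joined by a core cylinder of radius 56 mm and height 171 mm. The lower flange rests on z = 0 and the three cylinders share a vertical axis.

The spool is on top of the stool, centred.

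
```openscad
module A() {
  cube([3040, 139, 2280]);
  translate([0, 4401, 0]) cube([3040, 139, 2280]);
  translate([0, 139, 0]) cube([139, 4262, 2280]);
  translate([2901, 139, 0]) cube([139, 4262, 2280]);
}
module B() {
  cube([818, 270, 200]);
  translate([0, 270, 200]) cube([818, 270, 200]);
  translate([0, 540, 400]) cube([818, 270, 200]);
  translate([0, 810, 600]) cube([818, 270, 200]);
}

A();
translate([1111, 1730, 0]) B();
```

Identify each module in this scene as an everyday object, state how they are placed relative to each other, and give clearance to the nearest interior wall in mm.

A is a house frame. B is a staircase. The staircase sits inside the house frame, centred. The clearance to the nearest interior wall is 972 mm.

Clearances: x = 972, y = 1591; minimum 972 mm.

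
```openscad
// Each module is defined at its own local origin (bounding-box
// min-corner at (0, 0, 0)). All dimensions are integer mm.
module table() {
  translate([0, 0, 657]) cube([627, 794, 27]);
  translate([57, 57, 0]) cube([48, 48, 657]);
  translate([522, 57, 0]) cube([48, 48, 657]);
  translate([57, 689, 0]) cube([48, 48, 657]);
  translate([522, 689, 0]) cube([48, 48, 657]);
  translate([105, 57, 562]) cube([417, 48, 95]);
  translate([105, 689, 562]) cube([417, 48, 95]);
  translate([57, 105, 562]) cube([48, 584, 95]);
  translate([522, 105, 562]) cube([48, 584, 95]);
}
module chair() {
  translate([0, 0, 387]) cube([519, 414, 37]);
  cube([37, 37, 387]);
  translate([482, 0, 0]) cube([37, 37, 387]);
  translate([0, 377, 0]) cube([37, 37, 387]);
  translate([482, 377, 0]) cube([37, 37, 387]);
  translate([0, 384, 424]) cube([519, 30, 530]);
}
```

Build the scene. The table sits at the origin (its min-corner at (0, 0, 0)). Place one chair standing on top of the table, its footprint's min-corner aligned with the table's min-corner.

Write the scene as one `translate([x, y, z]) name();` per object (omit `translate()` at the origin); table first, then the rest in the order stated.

table();
translate([0, 0, 684]) chair();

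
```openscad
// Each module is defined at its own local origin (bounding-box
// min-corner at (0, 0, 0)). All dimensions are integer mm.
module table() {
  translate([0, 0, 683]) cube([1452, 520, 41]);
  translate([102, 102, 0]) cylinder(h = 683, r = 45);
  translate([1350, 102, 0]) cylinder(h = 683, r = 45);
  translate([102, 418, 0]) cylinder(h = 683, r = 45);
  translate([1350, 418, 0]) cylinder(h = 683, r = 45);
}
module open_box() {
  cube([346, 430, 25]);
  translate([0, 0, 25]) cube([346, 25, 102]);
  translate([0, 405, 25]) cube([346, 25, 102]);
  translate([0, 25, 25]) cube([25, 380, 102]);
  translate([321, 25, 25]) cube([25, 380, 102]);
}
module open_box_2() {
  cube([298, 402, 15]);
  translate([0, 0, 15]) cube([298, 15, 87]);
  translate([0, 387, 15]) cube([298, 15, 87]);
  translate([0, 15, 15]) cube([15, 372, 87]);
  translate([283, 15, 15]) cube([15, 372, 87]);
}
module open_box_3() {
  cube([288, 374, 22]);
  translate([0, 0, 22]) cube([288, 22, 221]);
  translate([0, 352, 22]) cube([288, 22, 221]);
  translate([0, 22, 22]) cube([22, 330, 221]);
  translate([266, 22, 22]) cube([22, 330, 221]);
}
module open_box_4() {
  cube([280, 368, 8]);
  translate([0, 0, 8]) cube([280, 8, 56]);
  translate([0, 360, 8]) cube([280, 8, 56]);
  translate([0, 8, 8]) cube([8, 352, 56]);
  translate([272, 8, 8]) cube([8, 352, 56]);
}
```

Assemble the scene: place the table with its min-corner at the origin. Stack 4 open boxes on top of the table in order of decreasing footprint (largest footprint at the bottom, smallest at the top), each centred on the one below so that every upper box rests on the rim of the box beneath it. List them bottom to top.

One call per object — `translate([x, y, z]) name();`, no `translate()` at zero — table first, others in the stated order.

table();
translate([553, 45, 724]) open_box();
translate([577, 59, 851]) open_box_2();
translate([582, 73, 953]) open_box_3();
translate([586, 76, 1196]) open_box_4();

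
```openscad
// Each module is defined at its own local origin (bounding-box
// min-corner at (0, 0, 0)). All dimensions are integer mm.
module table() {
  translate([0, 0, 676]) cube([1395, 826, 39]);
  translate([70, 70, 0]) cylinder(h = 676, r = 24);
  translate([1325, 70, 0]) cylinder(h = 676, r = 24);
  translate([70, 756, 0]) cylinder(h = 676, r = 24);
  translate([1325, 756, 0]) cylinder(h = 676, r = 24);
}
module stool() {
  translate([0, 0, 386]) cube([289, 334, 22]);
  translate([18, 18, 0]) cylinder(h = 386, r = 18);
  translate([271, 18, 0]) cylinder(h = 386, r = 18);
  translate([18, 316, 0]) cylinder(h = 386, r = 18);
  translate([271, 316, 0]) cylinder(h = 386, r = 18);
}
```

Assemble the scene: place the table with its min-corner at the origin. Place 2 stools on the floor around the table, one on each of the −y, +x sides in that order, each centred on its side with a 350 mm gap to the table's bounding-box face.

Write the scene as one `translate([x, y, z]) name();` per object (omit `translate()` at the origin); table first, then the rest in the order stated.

table();
translate([553, -684, 0]) stool();
translate([1745, 246, 0]) stool();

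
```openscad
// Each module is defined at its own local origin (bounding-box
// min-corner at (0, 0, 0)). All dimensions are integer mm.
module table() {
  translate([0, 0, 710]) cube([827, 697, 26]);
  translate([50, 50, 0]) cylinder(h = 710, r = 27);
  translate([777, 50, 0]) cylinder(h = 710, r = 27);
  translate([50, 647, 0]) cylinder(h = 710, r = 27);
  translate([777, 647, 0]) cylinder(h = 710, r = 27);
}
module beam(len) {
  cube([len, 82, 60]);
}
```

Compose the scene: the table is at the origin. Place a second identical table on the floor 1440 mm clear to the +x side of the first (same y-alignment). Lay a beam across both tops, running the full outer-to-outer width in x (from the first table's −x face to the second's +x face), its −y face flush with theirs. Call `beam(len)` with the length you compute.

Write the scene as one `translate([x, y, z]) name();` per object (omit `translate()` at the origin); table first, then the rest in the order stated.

table();
translate([2267, 0, 0]) table();
translate([0, 0, 736]) beam(3094);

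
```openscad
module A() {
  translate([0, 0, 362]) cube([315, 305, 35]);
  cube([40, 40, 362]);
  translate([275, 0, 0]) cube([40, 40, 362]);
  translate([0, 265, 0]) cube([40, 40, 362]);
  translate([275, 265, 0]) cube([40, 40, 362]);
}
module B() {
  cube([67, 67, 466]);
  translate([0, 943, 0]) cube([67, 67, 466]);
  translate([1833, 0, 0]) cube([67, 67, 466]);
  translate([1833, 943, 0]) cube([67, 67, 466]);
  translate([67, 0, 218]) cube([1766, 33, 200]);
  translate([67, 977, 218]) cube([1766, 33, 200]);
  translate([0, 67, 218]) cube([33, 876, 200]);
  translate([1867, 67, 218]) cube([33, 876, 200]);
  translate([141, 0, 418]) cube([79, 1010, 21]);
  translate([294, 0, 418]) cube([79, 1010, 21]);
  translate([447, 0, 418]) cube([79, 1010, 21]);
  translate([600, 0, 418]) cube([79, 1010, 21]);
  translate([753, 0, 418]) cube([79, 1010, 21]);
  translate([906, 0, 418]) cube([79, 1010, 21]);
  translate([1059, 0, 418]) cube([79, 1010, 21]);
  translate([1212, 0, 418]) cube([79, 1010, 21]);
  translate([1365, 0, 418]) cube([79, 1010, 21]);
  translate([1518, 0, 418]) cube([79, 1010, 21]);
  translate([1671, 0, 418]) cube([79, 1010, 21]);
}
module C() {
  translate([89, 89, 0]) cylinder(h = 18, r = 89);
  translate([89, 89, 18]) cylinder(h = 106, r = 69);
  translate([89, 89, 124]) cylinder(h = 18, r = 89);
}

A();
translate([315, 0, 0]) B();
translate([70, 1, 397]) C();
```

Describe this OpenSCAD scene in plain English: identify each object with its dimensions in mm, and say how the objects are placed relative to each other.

A is a four-legged stool. The seat is 315×305 mm, 35 mm thick, top at z = 397 mm. It stands on four square legs, each 40×40 mm in cross-section, from z = 0 to the seat underside, each flush with a corner of the seat.

B is a bed frame 1900 mm long (x) by 1010 mm wide (y). Four 67×67 mm corner posts, 466 mm tall, at the corners of the footprint. Four rails of 33 mm thickness and 200 mm height run between adjacent posts with their undersides at z = 218 mm, their outer faces flush with the outside of the frame (the two x-running rails run between the posts' inner faces; the two y-running rails run between the posts' inner faces). 11 slats, each 79 mm wide (x) and 21 mm thick, lie across the top of the two x-running rails, running the full 1010 mm width of the frame in y; the slats are evenly spaced along x between the inner faces of the end posts with equal gaps (rounded down to the nearest mm) at the −x end and between each pair — any rounding remainder accumulates at the +x end.

C is a spool: two coaxial disc flanges of radius 89 mm and thickness 18 mm, joined by a core cylinder of radius 69 mm and height 106 mm. The lower flange rests on z = 0 and the three cylinders share a vertical axis.

The bed frame is against the stool's +x side, with their −y faces flush. The spool is on top of the stool.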